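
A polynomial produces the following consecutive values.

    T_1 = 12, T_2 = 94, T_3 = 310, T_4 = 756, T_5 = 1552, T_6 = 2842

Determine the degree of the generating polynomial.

4

Δ: 82, 216, 446, 796, 1290
Δ²: 134, 230, 350, 494
Δ³: 96, 120, 144
Δ⁴: 24, 24
The fourth differences are constant, so the polynomial has degree 4.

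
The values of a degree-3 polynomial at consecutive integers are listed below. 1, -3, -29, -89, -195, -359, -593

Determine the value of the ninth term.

Δ: -4, -26, -60, -106, -164, -234
Δ²: -22, -34, -46, -58, -70
Δ³: -12, -12, -12, -12
Third differences constant at -12.
-70 − 12 = -82;  -234 − 82 = -316;  -593 − 316 = -909
-82 − 12 = -94;  -316 − 94 = -410;  -909 − 410 = -1319

-1319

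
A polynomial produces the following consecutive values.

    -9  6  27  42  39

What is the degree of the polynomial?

3

First differences: 15, 21, 15, -3
Second differences: 6, -6, -18
Third differences: -12, -12
The third differences are constant, so the polynomial has degree 3.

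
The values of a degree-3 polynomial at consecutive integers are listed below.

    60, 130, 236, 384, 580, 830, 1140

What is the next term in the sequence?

1516

D1: 70, 106, 148, 196, 250, 310
D2: 36, 42, 48, 54, 60
D3: 6, 6, 6, 6
Third differences constant at 6.
60 + 6 = 66;  310 + 66 = 376;  1140 + 376 = 1516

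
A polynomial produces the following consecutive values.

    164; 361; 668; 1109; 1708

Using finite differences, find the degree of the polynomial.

3

D1: 197, 307, 441, 599
D2: 110, 134, 158
D3: 24, 24
The third differences are constant, so the polynomial has degree 3.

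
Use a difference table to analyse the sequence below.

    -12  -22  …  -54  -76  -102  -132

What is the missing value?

-36

Using the last 4 terms:
D1: -22  -26  -30
D2: -4  -4
Constant second difference = -4.
Extend backward: -22 + 4 = -18;  -54 + 18 = -36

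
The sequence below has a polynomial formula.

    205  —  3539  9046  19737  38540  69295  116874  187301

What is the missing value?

Using the last 7 terms:
D1: 5507, 10691, 18803, 30755, 47579, 70427
D2: 5184, 8112, 11952, 16824, 22848
D3: 2928, 3840, 4872, 6024
D4: 912, 1032, 1152
D5: 120, 120
Constant fifth difference = 120.
Extend backward: 912 − 120 = 792;  2928 − 792 = 2136;  5184 − 2136 = 3048;  5507 − 3048 = 2459;  3539 − 2459 = 1080

1080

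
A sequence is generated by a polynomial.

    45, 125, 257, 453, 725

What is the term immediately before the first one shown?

First differences: 80, 132, 196, 272
Second differences: 52, 64, 76
Third differences: 12, 12
The third differences are constant at 12.
Work back: 52 − 12 = 40;  80 − 40 = 40;  45 − 40 = 5

5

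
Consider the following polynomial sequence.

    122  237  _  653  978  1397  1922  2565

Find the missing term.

410

Using the last 5 terms:
First differences: 325, 419, 525, 643
Second differences: 94, 106, 118
Third differences: 12, 12
Constant third difference = 12.
Extend backward: 94 − 12 = 82;  325 − 82 = 243;  653 − 243 = 410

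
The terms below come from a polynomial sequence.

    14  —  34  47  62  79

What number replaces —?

23

Using the last 4 terms:
D1: 13  15  17
D2: 2  2
Constant second difference = 2.
Extend backward: 13 − 2 = 11;  34 − 11 = 23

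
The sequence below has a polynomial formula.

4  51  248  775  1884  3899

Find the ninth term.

19700

D1: 47, 197, 527, 1109, 2015
D2: 150, 330, 582, 906
D3: 180, 252, 324
D4: 72, 72
The fourth differences are constant (72).
324 + 72 = 396;  906 + 396 = 1302;  2015 + 1302 = 3317;  3899 + 3317 = 7216
396 + 72 = 468;  1302 + 468 = 1770;  3317 + 1770 = 5087;  7216 + 5087 = 12303
468 + 72 = 540;  1770 + 540 = 2310;  5087 + 2310 = 7397;  12303 + 7397 = 19700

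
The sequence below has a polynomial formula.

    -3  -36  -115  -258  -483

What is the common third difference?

D1: -33, -79, -143, -225
D2: -46, -64, -82
D3: -18, -18

-18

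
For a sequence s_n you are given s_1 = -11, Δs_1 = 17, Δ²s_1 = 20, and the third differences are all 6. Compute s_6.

334

Build the table forward from the leading diagonal:
D3: 6, 6, 6, 6, 6, 6
D2: 20, 26, 32, 38, 44, 50
D1: 17, 37, 63, 95, 133, 177
s: -11, 6, 43, 106, 201, 334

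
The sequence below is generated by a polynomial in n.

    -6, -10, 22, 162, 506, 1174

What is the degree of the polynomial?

4

Δ: -4, 32, 140, 344, 668
Δ²: 36, 108, 204, 324
Δ³: 72, 96, 120
Δ⁴: 24, 24
The fourth differences are constant, so the polynomial has degree 4.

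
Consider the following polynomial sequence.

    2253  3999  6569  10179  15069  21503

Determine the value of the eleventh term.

87753

First differences: 1746 , 2570 , 3610 , 4890 , 6434
Second differences: 824 , 1040 , 1280 , 1544
Third differences: 216 , 240 , 264
Fourth differences: 24 , 24
Constant fourth difference = 24, so extend:
264 + 24 = 288;  1544 + 288 = 1832;  6434 + 1832 = 8266;  21503 + 8266 = 29769
288 + 24 = 312;  1832 + 312 = 2144;  8266 + 2144 = 10410;  29769 + 10410 = 40179
312 + 24 = 336;  2144 + 336 = 2480;  10410 + 2480 = 12890;  40179 + 12890 = 53069
336 + 24 = 360;  2480 + 360 = 2840;  12890 + 2840 = 15730;  53069 + 15730 = 68799
360 + 24 = 384;  2840 + 384 = 3224;  15730 + 3224 = 18954;  68799 + 18954 = 87753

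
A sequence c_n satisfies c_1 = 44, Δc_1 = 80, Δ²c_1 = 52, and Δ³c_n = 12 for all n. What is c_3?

Build the table forward from the leading diagonal:
D3: 12, 12, 12
D2: 52, 64, 76
D1: 80, 132, 196
c: 44, 124, 256

256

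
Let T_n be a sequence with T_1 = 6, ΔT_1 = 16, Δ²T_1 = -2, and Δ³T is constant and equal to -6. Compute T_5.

34

Build the table forward from the leading diagonal:
D3: -6, -6, -6, -6, -6
D2: -2, -8, -14, -20, -26
D1: 16, 14, 6, -8, -28
T: 6, 22, 36, 42, 34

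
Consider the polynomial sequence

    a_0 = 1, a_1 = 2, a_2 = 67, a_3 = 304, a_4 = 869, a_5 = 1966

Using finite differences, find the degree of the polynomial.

Δ: 1, 65, 237, 565, 1097
Δ²: 64, 172, 328, 532
Δ³: 108, 156, 204
Δ⁴: 48, 48
The fourth differences are constant, so the polynomial has degree 4.

4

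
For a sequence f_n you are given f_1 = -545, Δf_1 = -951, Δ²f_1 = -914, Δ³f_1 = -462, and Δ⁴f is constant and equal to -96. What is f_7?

-30641

Build the table forward from the leading diagonal:
Fourth differences: -96  -96  -96  -96  -96  -96  -96
Third differences: -462  -558  -654  -750  -846  -942  -1038
Second differences: -914  -1376  -1934  -2588  -3338  -4184  -5126
First differences: -951  -1865  -3241  -5175  -7763  -11101  -15285
f: -545  -1496  -3361  -6602  -11777  -19540  -30641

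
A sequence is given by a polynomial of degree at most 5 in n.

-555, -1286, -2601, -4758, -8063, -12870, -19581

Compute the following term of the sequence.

First differences: -731, -1315, -2157, -3305, -4807, -6711
Second differences: -584, -842, -1148, -1502, -1904
Third differences: -258, -306, -354, -402
Fourth differences: -48, -48, -48
Constant fourth difference = -48, so extend:
-402 − 48 = -450;  -1904 − 450 = -2354;  -6711 − 2354 = -9065;  -19581 − 9065 = -28646

-28646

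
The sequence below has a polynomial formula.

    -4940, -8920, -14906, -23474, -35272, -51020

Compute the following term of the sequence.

D1: -3980  -5986  -8568  -11798  -15748
D2: -2006  -2582  -3230  -3950
D3: -576  -648  -720
D4: -72  -72
Constant fourth difference = -72, so extend:
-720 − 72 = -792;  -3950 − 792 = -4742;  -15748 − 4742 = -20490;  -51020 − 20490 = -71510

-71510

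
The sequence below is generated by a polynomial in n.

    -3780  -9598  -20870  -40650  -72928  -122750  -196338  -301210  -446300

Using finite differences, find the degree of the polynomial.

-5818, -11272, -19780, -32278, -49822, -73588, -104872, -145090
-5454, -8508, -12498, -17544, -23766, -31284, -40218
-3054, -3990, -5046, -6222, -7518, -8934
-936, -1056, -1176, -1296, -1416
-120, -120, -120, -120
The fifth differences are constant, so the polynomial has degree 5.

5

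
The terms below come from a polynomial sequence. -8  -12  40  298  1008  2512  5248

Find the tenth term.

26668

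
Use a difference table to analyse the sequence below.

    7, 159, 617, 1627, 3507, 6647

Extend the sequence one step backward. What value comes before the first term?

-13

D1: 152  458  1010  1880  3140
D2: 306  552  870  1260
D3: 246  318  390
D4: 72  72
The fourth differences are constant at 72.
Work back: 246 − 72 = 174;  306 − 174 = 132;  152 − 132 = 20;  7 − 20 = -13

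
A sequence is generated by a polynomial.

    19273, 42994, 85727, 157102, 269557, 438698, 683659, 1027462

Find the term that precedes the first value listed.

7382

23721, 42733, 71375, 112455, 169141, 244961, 343803
19012, 28642, 41080, 56686, 75820, 98842
9630, 12438, 15606, 19134, 23022
2808, 3168, 3528, 3888
360, 360, 360
The fifth differences are constant at 360.
Work back: 2808 − 360 = 2448;  9630 − 2448 = 7182;  19012 − 7182 = 11830;  23721 − 11830 = 11891;  19273 − 11891 = 7382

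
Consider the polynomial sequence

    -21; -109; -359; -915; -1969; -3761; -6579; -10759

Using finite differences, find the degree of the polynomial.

First differences: -88, -250, -556, -1054, -1792, -2818, -4180
Second differences: -162, -306, -498, -738, -1026, -1362
Third differences: -144, -192, -240, -288, -336
Fourth differences: -48, -48, -48, -48
The fourth differences are constant, so the polynomial has degree 4.

4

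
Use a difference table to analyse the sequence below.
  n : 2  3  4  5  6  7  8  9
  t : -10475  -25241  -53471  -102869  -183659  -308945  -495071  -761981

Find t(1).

Δ: -14766, -28230, -49398, -80790, -125286, -186126, -266910
Δ²: -13464, -21168, -31392, -44496, -60840, -80784
Δ³: -7704, -10224, -13104, -16344, -19944
Δ⁴: -2520, -2880, -3240, -3600
Δ⁵: -360, -360, -360
The fifth differences are constant at -360.
Work back: -2520 + 360 = -2160;  -7704 + 2160 = -5544;  -13464 + 5544 = -7920;  -14766 + 7920 = -6846;  -10475 + 6846 = -3629

-3629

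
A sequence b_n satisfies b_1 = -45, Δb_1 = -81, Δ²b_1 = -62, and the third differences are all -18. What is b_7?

-1821

Build the table forward from the leading diagonal:
Third differences: -18, -18, -18, -18, -18, -18, -18
Second differences: -62, -80, -98, -116, -134, -152, -170
First differences: -81, -143, -223, -321, -437, -571, -723
b: -45, -126, -269, -492, -813, -1250, -1821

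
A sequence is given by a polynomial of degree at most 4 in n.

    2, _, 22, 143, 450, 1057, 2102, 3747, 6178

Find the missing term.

Using the last 7 terms:
Δ: 121  307  607  1045  1645  2431
Δ²: 186  300  438  600  786
Δ³: 114  138  162  186
Δ⁴: 24  24  24
Constant fourth difference = 24.
Extend backward: 114 − 24 = 90;  186 − 90 = 96;  121 − 96 = 25;  22 − 25 = -3

-3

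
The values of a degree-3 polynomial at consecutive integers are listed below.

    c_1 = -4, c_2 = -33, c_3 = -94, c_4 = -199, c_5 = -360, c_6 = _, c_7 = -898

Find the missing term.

Using the first 5 terms:
First differences: -29  -61  -105  -161
Second differences: -32  -44  -56
Third differences: -12  -12
Constant third difference = -12.
Extend forward: -56 − 12 = -68;  -161 − 68 = -229;  -360 − 229 = -589

-589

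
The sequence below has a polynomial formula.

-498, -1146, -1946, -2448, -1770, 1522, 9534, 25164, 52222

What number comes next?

First differences: -648  -800  -502  678  3292  8012  15630  27058
Second differences: -152  298  1180  2614  4720  7618  11428
Third differences: 450  882  1434  2106  2898  3810
Fourth differences: 432  552  672  792  912
Fifth differences: 120  120  120  120
Fifth differences constant at 120.
912 + 120 = 1032;  3810 + 1032 = 4842;  11428 + 4842 = 16270;  27058 + 16270 = 43328;  52222 + 43328 = 95550

95550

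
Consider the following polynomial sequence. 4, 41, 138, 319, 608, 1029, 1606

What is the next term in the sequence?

Δ: 37, 97, 181, 289, 421, 577
Δ²: 60, 84, 108, 132, 156
Δ³: 24, 24, 24, 24
Third differences constant at 24.
156 + 24 = 180;  577 + 180 = 757;  1606 + 757 = 2363

2363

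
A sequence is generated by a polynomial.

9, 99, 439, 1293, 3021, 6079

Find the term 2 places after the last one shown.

D1: 90 , 340 , 854 , 1728 , 3058
D2: 250 , 514 , 874 , 1330
D3: 264 , 360 , 456
D4: 96 , 96
The fourth differences are constant (96).
456 + 96 = 552;  1330 + 552 = 1882;  3058 + 1882 = 4940;  6079 + 4940 = 11019
552 + 96 = 648;  1882 + 648 = 2530;  4940 + 2530 = 7470;  11019 + 7470 = 18489

18489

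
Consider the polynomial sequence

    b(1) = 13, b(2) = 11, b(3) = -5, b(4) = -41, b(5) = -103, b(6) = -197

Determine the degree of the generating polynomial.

3

-2, -16, -36, -62, -94
-14, -20, -26, -32
-6, -6, -6
The third differences are constant, so the polynomial has degree 3.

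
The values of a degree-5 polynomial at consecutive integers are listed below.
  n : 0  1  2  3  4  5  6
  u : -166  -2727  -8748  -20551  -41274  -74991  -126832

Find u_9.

-2561, -6021, -11803, -20723, -33717, -51841
-3460, -5782, -8920, -12994, -18124
-2322, -3138, -4074, -5130
-816, -936, -1056
-120, -120
Constant fifth difference = -120, so extend:
-1056 − 120 = -1176;  -5130 − 1176 = -6306;  -18124 − 6306 = -24430;  -51841 − 24430 = -76271;  -126832 − 76271 = -203103
-1176 − 120 = -1296;  -6306 − 1296 = -7602;  -24430 − 7602 = -32032;  -76271 − 32032 = -108303;  -203103 − 108303 = -311406
-1296 − 120 = -1416;  -7602 − 1416 = -9018;  -32032 − 9018 = -41050;  -108303 − 41050 = -149353;  -311406 − 149353 = -460759

-460759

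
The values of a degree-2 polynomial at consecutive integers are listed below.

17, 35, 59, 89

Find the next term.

125

18  24  30
6  6
Second differences constant at 6.
30 + 6 = 36;  89 + 36 = 125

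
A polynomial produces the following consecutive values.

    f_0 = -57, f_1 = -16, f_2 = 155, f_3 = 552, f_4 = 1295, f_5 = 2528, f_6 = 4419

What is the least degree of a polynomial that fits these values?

Δ: 41, 171, 397, 743, 1233, 1891
Δ²: 130, 226, 346, 490, 658
Δ³: 96, 120, 144, 168
Δ⁴: 24, 24, 24
The fourth differences are constant, so the polynomial has degree 4.

4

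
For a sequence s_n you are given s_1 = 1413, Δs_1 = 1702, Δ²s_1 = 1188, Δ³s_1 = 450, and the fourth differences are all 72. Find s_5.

17221

Build the table forward from the leading diagonal:
D4: 72, 72, 72, 72, 72
D3: 450, 522, 594, 666, 738
D2: 1188, 1638, 2160, 2754, 3420
D1: 1702, 2890, 4528, 6688, 9442
s: 1413, 3115, 6005, 10533, 17221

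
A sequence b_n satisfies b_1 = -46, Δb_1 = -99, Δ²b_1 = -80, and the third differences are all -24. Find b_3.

Build the table forward from the leading diagonal:
D3: -24  -24  -24
D2: -80  -104  -128
D1: -99  -179  -283
b: -46  -145  -324

-324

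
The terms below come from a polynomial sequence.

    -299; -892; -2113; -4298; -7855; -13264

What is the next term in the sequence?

Δ: -593  -1221  -2185  -3557  -5409
Δ²: -628  -964  -1372  -1852
Δ³: -336  -408  -480
Δ⁴: -72  -72
Fourth differences constant at -72.
-480 − 72 = -552;  -1852 − 552 = -2404;  -5409 − 2404 = -7813;  -13264 − 7813 = -21077

-21077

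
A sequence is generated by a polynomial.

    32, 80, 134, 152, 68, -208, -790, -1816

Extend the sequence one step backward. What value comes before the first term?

Δ: 48  54  18  -84  -276  -582  -1026
Δ²: 6  -36  -102  -192  -306  -444
Δ³: -42  -66  -90  -114  -138
Δ⁴: -24  -24  -24  -24
The fourth differences are constant at -24.
Work back: -42 + 24 = -18;  6 + 18 = 24;  48 − 24 = 24;  32 − 24 = 8

8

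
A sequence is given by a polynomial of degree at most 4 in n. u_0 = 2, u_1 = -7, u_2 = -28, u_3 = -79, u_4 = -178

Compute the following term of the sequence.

-343

First differences: -9, -21, -51, -99
Second differences: -12, -30, -48
Third differences: -18, -18
Third differences constant at -18.
-48 − 18 = -66;  -99 − 66 = -165;  -178 − 165 = -343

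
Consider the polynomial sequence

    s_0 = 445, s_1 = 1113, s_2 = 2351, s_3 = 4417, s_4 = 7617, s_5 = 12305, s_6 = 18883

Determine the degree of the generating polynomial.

668, 1238, 2066, 3200, 4688, 6578
570, 828, 1134, 1488, 1890
258, 306, 354, 402
48, 48, 48
The fourth differences are constant, so the polynomial has degree 4.

4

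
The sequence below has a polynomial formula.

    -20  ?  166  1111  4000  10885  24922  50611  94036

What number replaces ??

-23

Using the last 7 terms:
Δ: 945  2889  6885  14037  25689  43425
Δ²: 1944  3996  7152  11652  17736
Δ³: 2052  3156  4500  6084
Δ⁴: 1104  1344  1584
Δ⁵: 240  240
Constant fifth difference = 240.
Extend backward: 1104 − 240 = 864;  2052 − 864 = 1188;  1944 − 1188 = 756;  945 − 756 = 189;  166 − 189 = -23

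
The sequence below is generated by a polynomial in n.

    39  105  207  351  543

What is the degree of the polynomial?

First differences: 66, 102, 144, 192
Second differences: 36, 42, 48
Third differences: 6, 6
The third differences are constant, so the polynomial has degree 3.

3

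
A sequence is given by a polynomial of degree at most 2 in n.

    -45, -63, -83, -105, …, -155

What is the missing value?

-129

Using the first 4 terms:
D1: -18, -20, -22
D2: -2, -2
Constant second difference = -2.
Extend forward: -22 − 2 = -24;  -105 − 24 = -129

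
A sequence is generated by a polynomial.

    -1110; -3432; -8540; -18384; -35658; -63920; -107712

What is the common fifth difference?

-120

Δ: -2322, -5108, -9844, -17274, -28262, -43792
Δ²: -2786, -4736, -7430, -10988, -15530
Δ³: -1950, -2694, -3558, -4542
Δ⁴: -744, -864, -984
Δ⁵: -120, -120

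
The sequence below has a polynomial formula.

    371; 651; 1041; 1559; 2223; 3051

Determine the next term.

Δ: 280 , 390 , 518 , 664 , 828
Δ²: 110 , 128 , 146 , 164
Δ³: 18 , 18 , 18
Third differences constant at 18.
164 + 18 = 182;  828 + 182 = 1010;  3051 + 1010 = 4061

4061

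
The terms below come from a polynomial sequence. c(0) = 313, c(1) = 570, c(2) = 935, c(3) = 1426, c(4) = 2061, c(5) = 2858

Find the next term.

257 , 365 , 491 , 635 , 797
108 , 126 , 144 , 162
18 , 18 , 18
The third differences are constant (18).
162 + 18 = 180;  797 + 180 = 977;  2858 + 977 = 3835

3835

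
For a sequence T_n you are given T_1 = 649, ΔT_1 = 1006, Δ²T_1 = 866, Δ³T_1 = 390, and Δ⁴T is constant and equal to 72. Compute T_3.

3527

Build the table forward from the leading diagonal:
D4: 72  72  72
D3: 390  462  534
D2: 866  1256  1718
D1: 1006  1872  3128
T: 649  1655  3527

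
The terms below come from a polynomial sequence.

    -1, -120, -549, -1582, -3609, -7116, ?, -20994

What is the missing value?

-12685

Using the first 6 terms:
D1: -119  -429  -1033  -2027  -3507
D2: -310  -604  -994  -1480
D3: -294  -390  -486
D4: -96  -96
Constant fourth difference = -96.
Extend forward: -486 − 96 = -582;  -1480 − 582 = -2062;  -3507 − 2062 = -5569;  -7116 − 5569 = -12685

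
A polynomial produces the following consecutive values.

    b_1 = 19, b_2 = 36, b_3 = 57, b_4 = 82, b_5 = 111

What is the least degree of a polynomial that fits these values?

2

D1: 17, 21, 25, 29
D2: 4, 4, 4
The second differences are constant, so the polynomial has degree 2.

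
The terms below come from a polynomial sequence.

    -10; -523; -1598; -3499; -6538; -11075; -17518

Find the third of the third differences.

-360

Δ: -513, -1075, -1901, -3039, -4537, -6443
Δ²: -562, -826, -1138, -1498, -1906
Δ³: -264, -312, -360, -408
Δ⁴: -48, -48, -48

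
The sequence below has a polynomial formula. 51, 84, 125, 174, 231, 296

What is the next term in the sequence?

First differences: 33  41  49  57  65
Second differences: 8  8  8  8
Second differences constant at 8.
65 + 8 = 73;  296 + 73 = 369

369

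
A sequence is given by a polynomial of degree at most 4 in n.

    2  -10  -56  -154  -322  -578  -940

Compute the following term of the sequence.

D1: -12, -46, -98, -168, -256, -362
D2: -34, -52, -70, -88, -106
D3: -18, -18, -18, -18
The third differences are constant (-18).
-106 − 18 = -124;  -362 − 124 = -486;  -940 − 486 = -1426

-1426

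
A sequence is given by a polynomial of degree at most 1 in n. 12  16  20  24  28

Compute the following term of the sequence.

D1: 4  4  4  4
Constant first difference = 4, so extend:
28 + 4 = 32

32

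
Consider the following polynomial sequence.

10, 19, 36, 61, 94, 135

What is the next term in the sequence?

184

9, 17, 25, 33, 41
8, 8, 8, 8
Constant second difference = 8, so extend:
41 + 8 = 49;  135 + 49 = 184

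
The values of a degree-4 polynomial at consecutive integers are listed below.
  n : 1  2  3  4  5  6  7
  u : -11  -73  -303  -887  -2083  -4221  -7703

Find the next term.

-13003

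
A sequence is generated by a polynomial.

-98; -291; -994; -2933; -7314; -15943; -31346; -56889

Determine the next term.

-193 , -703 , -1939 , -4381 , -8629 , -15403 , -25543
-510 , -1236 , -2442 , -4248 , -6774 , -10140
-726 , -1206 , -1806 , -2526 , -3366
-480 , -600 , -720 , -840
-120 , -120 , -120
Fifth differences constant at -120.
-840 − 120 = -960;  -3366 − 960 = -4326;  -10140 − 4326 = -14466;  -25543 − 14466 = -40009;  -56889 − 40009 = -96898

-96898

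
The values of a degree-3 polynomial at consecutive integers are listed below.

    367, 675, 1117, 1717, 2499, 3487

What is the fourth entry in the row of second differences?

206

Δ: 308, 442, 600, 782, 988
Δ²: 134, 158, 182, 206
Δ³: 24, 24, 24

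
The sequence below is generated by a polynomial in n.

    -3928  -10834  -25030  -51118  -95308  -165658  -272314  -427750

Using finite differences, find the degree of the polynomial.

-6906, -14196, -26088, -44190, -70350, -106656, -155436
-7290, -11892, -18102, -26160, -36306, -48780
-4602, -6210, -8058, -10146, -12474
-1608, -1848, -2088, -2328
-240, -240, -240
The fifth differences are constant, so the polynomial has degree 5.

5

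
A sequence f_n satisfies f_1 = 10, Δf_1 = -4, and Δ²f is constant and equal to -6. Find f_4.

Build the table forward from the leading diagonal:
Δ²: -6  -6  -6  -6
Δ: -4  -10  -16  -22
f: 10  6  -4  -20

-20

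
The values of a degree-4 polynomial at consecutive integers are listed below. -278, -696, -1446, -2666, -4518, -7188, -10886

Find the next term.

-15846

Δ: -418, -750, -1220, -1852, -2670, -3698
Δ²: -332, -470, -632, -818, -1028
Δ³: -138, -162, -186, -210
Δ⁴: -24, -24, -24
The fourth differences are constant (-24).
-210 − 24 = -234;  -1028 − 234 = -1262;  -3698 − 1262 = -4960;  -10886 − 4960 = -15846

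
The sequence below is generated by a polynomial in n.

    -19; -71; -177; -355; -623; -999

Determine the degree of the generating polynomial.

3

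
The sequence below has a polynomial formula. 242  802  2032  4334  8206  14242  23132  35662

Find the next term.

52714

Δ: 560, 1230, 2302, 3872, 6036, 8890, 12530
Δ²: 670, 1072, 1570, 2164, 2854, 3640
Δ³: 402, 498, 594, 690, 786
Δ⁴: 96, 96, 96, 96
Fourth differences constant at 96.
786 + 96 = 882;  3640 + 882 = 4522;  12530 + 4522 = 17052;  35662 + 17052 = 52714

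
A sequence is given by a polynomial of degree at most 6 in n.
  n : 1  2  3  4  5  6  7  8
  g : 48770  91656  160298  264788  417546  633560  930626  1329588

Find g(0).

D1: 42886, 68642, 104490, 152758, 216014, 297066, 398962
D2: 25756, 35848, 48268, 63256, 81052, 101896
D3: 10092, 12420, 14988, 17796, 20844
D4: 2328, 2568, 2808, 3048
D5: 240, 240, 240
The fifth differences are constant at 240.
Work back: 2328 − 240 = 2088;  10092 − 2088 = 8004;  25756 − 8004 = 17752;  42886 − 17752 = 25134;  48770 − 25134 = 23636

23636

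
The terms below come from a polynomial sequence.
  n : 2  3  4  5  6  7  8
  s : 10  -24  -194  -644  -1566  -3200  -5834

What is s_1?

4

-34  -170  -450  -922  -1634  -2634
-136  -280  -472  -712  -1000
-144  -192  -240  -288
-48  -48  -48
The fourth differences are constant at -48.
Work back: -144 + 48 = -96;  -136 + 96 = -40;  -34 + 40 = 6;  10 − 6 = 4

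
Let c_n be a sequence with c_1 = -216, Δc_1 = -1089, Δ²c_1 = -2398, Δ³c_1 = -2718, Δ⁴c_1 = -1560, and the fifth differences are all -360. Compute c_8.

-215487

Build the table forward from the leading diagonal:
Fifth differences: -360, -360, -360, -360, -360, -360, -360, -360
Fourth differences: -1560, -1920, -2280, -2640, -3000, -3360, -3720, -4080
Third differences: -2718, -4278, -6198, -8478, -11118, -14118, -17478, -21198
Second differences: -2398, -5116, -9394, -15592, -24070, -35188, -49306, -66784
First differences: -1089, -3487, -8603, -17997, -33589, -57659, -92847, -142153
c: -216, -1305, -4792, -13395, -31392, -64981, -122640, -215487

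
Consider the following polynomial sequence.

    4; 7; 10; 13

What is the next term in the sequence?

16

3, 3, 3
Constant first difference = 3, so extend:
13 + 3 = 16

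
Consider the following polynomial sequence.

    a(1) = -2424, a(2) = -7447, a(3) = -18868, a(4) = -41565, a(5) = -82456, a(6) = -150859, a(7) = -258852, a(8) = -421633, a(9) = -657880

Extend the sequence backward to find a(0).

Δ: -5023  -11421  -22697  -40891  -68403  -107993  -162781  -236247
Δ²: -6398  -11276  -18194  -27512  -39590  -54788  -73466
Δ³: -4878  -6918  -9318  -12078  -15198  -18678
Δ⁴: -2040  -2400  -2760  -3120  -3480
Δ⁵: -360  -360  -360  -360
The fifth differences are constant at -360.
Work back: -2040 + 360 = -1680;  -4878 + 1680 = -3198;  -6398 + 3198 = -3200;  -5023 + 3200 = -1823;  -2424 + 1823 = -601

-601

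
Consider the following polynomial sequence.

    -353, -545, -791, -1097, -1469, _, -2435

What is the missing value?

-1913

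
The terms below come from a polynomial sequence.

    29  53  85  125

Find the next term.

173

D1: 24 , 32 , 40
D2: 8 , 8
Second differences constant at 8.
40 + 8 = 48;  125 + 48 = 173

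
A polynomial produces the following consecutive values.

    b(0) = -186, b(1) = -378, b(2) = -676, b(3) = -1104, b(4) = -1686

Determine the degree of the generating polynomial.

-192, -298, -428, -582
-106, -130, -154
-24, -24
The third differences are constant, so the polynomial has degree 3.

3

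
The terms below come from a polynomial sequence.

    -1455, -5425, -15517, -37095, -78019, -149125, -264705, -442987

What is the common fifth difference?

D1: -3970, -10092, -21578, -40924, -71106, -115580, -178282
D2: -6122, -11486, -19346, -30182, -44474, -62702
D3: -5364, -7860, -10836, -14292, -18228
D4: -2496, -2976, -3456, -3936
D5: -480, -480, -480

-480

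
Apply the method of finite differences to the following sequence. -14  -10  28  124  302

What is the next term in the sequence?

First differences: 4 , 38 , 96 , 178
Second differences: 34 , 58 , 82
Third differences: 24 , 24
The third differences are constant (24).
82 + 24 = 106;  178 + 106 = 284;  302 + 284 = 586

586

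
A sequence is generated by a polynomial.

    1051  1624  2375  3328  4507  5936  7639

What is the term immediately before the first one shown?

573  751  953  1179  1429  1703
178  202  226  250  274
24  24  24  24
The third differences are constant at 24.
Work back: 178 − 24 = 154;  573 − 154 = 419;  1051 − 419 = 632

632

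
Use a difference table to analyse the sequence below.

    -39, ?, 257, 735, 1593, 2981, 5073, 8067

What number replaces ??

33

Using the last 6 terms:
First differences: 478, 858, 1388, 2092, 2994
Second differences: 380, 530, 704, 902
Third differences: 150, 174, 198
Fourth differences: 24, 24
Constant fourth difference = 24.
Extend backward: 150 − 24 = 126;  380 − 126 = 254;  478 − 254 = 224;  257 − 224 = 33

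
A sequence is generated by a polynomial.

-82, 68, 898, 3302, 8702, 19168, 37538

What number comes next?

67538

150, 830, 2404, 5400, 10466, 18370
680, 1574, 2996, 5066, 7904
894, 1422, 2070, 2838
528, 648, 768
120, 120
Fifth differences constant at 120.
768 + 120 = 888;  2838 + 888 = 3726;  7904 + 3726 = 11630;  18370 + 11630 = 30000;  37538 + 30000 = 67538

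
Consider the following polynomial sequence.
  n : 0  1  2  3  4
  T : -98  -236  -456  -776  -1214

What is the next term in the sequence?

-1788

Δ: -138 , -220 , -320 , -438
Δ²: -82 , -100 , -118
Δ³: -18 , -18
The third differences are constant (-18).
-118 − 18 = -136;  -438 − 136 = -574;  -1214 − 574 = -1788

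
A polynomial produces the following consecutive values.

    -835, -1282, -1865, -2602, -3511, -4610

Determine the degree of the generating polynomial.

D1: -447, -583, -737, -909, -1099
D2: -136, -154, -172, -190
D3: -18, -18, -18
The third differences are constant, so the polynomial has degree 3.

3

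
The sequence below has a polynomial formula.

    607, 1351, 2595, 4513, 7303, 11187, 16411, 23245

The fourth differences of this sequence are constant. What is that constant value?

24

First differences: 744, 1244, 1918, 2790, 3884, 5224, 6834
Second differences: 500, 674, 872, 1094, 1340, 1610
Third differences: 174, 198, 222, 246, 270
Fourth differences: 24, 24, 24, 24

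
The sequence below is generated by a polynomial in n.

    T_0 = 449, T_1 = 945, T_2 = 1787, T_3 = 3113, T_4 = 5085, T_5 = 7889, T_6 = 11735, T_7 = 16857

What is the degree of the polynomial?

496, 842, 1326, 1972, 2804, 3846, 5122
346, 484, 646, 832, 1042, 1276
138, 162, 186, 210, 234
24, 24, 24, 24
The fourth differences are constant, so the polynomial has degree 4.

4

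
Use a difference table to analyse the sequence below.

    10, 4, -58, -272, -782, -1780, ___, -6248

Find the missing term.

Using the first 6 terms:
-6  -62  -214  -510  -998
-56  -152  -296  -488
-96  -144  -192
-48  -48
Constant fourth difference = -48.
Extend forward: -192 − 48 = -240;  -488 − 240 = -728;  -998 − 728 = -1726;  -1780 − 1726 = -3506

-3506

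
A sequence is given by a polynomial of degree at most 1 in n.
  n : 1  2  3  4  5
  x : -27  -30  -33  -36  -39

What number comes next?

-42

-3  -3  -3  -3
First differences constant at -3.
-39 − 3 = -42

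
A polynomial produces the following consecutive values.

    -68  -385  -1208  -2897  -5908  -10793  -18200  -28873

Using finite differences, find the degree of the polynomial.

D1: -317, -823, -1689, -3011, -4885, -7407, -10673
D2: -506, -866, -1322, -1874, -2522, -3266
D3: -360, -456, -552, -648, -744
D4: -96, -96, -96, -96
The fourth differences are constant, so the polynomial has degree 4.

4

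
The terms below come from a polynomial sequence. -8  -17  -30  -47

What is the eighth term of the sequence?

Δ: -9, -13, -17
Δ²: -4, -4
Second differences constant at -4.
-17 − 4 = -21;  -47 − 21 = -68
-21 − 4 = -25;  -68 − 25 = -93
-25 − 4 = -29;  -93 − 29 = -122
-29 − 4 = -33;  -122 − 33 = -155

-155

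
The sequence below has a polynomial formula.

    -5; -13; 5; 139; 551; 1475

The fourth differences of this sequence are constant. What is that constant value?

First differences: -8, 18, 134, 412, 924
Second differences: 26, 116, 278, 512
Third differences: 90, 162, 234
Fourth differences: 72, 72

72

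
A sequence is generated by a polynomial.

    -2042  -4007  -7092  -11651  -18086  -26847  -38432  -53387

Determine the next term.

-72306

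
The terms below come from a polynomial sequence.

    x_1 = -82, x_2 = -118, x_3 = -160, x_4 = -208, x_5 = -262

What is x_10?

-622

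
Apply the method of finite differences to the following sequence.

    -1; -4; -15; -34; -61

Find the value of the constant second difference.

-8

D1: -3, -11, -19, -27
D2: -8, -8, -8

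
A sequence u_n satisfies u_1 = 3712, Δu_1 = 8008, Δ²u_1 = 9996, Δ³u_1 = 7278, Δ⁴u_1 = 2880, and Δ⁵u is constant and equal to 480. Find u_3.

29724

Build the table forward from the leading diagonal:
Fifth differences: 480, 480, 480
Fourth differences: 2880, 3360, 3840
Third differences: 7278, 10158, 13518
Second differences: 9996, 17274, 27432
First differences: 8008, 18004, 35278
u: 3712, 11720, 29724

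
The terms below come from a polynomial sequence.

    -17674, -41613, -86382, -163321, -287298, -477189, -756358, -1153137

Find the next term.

-1701306

-23939, -44769, -76939, -123977, -189891, -279169, -396779
-20830, -32170, -47038, -65914, -89278, -117610
-11340, -14868, -18876, -23364, -28332
-3528, -4008, -4488, -4968
-480, -480, -480
Constant fifth difference = -480, so extend:
-4968 − 480 = -5448;  -28332 − 5448 = -33780;  -117610 − 33780 = -151390;  -396779 − 151390 = -548169;  -1153137 − 548169 = -1701306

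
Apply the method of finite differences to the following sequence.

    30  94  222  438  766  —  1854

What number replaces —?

Using the first 5 terms:
D1: 64, 128, 216, 328
D2: 64, 88, 112
D3: 24, 24
Constant third difference = 24.
Extend forward: 112 + 24 = 136;  328 + 136 = 464;  766 + 464 = 1230

1230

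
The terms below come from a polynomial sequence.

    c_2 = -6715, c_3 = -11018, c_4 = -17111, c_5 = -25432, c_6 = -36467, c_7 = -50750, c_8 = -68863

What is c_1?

First differences: -4303  -6093  -8321  -11035  -14283  -18113
Second differences: -1790  -2228  -2714  -3248  -3830
Third differences: -438  -486  -534  -582
Fourth differences: -48  -48  -48
The fourth differences are constant at -48.
Work back: -438 + 48 = -390;  -1790 + 390 = -1400;  -4303 + 1400 = -2903;  -6715 + 2903 = -3812

-3812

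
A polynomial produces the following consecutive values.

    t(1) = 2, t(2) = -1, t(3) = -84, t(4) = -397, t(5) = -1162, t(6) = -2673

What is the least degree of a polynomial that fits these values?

D1: -3, -83, -313, -765, -1511
D2: -80, -230, -452, -746
D3: -150, -222, -294
D4: -72, -72
The fourth differences are constant, so the polynomial has degree 4.

4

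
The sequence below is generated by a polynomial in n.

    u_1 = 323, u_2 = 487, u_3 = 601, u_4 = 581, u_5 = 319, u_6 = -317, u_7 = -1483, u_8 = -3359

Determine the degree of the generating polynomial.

Δ: 164, 114, -20, -262, -636, -1166, -1876
Δ²: -50, -134, -242, -374, -530, -710
Δ³: -84, -108, -132, -156, -180
Δ⁴: -24, -24, -24, -24
The fourth differences are constant, so the polynomial has degree 4.

4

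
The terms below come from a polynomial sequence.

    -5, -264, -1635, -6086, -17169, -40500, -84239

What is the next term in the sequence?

First differences: -259  -1371  -4451  -11083  -23331  -43739
Second differences: -1112  -3080  -6632  -12248  -20408
Third differences: -1968  -3552  -5616  -8160
Fourth differences: -1584  -2064  -2544
Fifth differences: -480  -480
The fifth differences are constant (-480).
-2544 − 480 = -3024;  -8160 − 3024 = -11184;  -20408 − 11184 = -31592;  -43739 − 31592 = -75331;  -84239 − 75331 = -159570

-159570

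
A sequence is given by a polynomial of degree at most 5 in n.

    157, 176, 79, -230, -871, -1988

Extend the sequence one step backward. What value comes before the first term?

D1: 19, -97, -309, -641, -1117
D2: -116, -212, -332, -476
D3: -96, -120, -144
D4: -24, -24
The fourth differences are constant at -24.
Work back: -96 + 24 = -72;  -116 + 72 = -44;  19 + 44 = 63;  157 − 63 = 94

94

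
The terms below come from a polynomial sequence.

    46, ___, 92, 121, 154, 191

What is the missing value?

67

Using the last 4 terms:
Δ: 29, 33, 37
Δ²: 4, 4
Constant second difference = 4.
Extend backward: 29 − 4 = 25;  92 − 25 = 67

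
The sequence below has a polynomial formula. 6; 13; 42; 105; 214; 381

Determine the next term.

618

7  29  63  109  167
22  34  46  58
12  12  12
The third differences are constant (12).
58 + 12 = 70;  167 + 70 = 237;  381 + 237 = 618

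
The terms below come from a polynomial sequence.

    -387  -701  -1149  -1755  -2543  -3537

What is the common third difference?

D1: -314, -448, -606, -788, -994
D2: -134, -158, -182, -206
D3: -24, -24, -24

-24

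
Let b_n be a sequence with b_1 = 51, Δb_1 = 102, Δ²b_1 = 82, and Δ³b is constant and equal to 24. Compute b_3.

Build the table forward from the leading diagonal:
Third differences: 24, 24, 24
Second differences: 82, 106, 130
First differences: 102, 184, 290
b: 51, 153, 337

337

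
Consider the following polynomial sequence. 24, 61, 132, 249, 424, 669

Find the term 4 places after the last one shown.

First differences: 37 , 71 , 117 , 175 , 245
Second differences: 34 , 46 , 58 , 70
Third differences: 12 , 12 , 12
Constant third difference = 12, so extend:
70 + 12 = 82;  245 + 82 = 327;  669 + 327 = 996
82 + 12 = 94;  327 + 94 = 421;  996 + 421 = 1417
94 + 12 = 106;  421 + 106 = 527;  1417 + 527 = 1944
106 + 12 = 118;  527 + 118 = 645;  1944 + 645 = 2589

2589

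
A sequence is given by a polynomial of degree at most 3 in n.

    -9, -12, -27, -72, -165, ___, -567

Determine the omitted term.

-324

Using the first 5 terms:
Δ: -3  -15  -45  -93
Δ²: -12  -30  -48
Δ³: -18  -18
Constant third difference = -18.
Extend forward: -48 − 18 = -66;  -93 − 66 = -159;  -165 − 159 = -324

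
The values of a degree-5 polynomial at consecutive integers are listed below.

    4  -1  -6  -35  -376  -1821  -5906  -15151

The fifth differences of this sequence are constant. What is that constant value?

-240

D1: -5, -5, -29, -341, -1445, -4085, -9245
D2: 0, -24, -312, -1104, -2640, -5160
D3: -24, -288, -792, -1536, -2520
D4: -264, -504, -744, -984
D5: -240, -240, -240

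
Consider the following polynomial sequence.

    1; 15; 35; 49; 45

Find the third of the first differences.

14

First differences: 14, 20, 14, -4
Second differences: 6, -6, -18
Third differences: -12, -12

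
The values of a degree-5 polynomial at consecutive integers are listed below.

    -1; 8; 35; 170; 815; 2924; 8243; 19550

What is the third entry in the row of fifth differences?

240

First differences: 9, 27, 135, 645, 2109, 5319, 11307
Second differences: 18, 108, 510, 1464, 3210, 5988
Third differences: 90, 402, 954, 1746, 2778
Fourth differences: 312, 552, 792, 1032
Fifth differences: 240, 240, 240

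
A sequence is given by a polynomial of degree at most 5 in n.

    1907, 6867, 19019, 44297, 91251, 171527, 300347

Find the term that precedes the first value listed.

341

D1: 4960, 12152, 25278, 46954, 80276, 128820
D2: 7192, 13126, 21676, 33322, 48544
D3: 5934, 8550, 11646, 15222
D4: 2616, 3096, 3576
D5: 480, 480
The fifth differences are constant at 480.
Work back: 2616 − 480 = 2136;  5934 − 2136 = 3798;  7192 − 3798 = 3394;  4960 − 3394 = 1566;  1907 − 1566 = 341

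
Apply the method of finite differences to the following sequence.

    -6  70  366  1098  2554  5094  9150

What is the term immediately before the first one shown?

-6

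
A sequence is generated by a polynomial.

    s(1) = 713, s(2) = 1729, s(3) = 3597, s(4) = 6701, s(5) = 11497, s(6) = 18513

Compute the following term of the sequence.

1016  1868  3104  4796  7016
852  1236  1692  2220
384  456  528
72  72
Constant fourth difference = 72, so extend:
528 + 72 = 600;  2220 + 600 = 2820;  7016 + 2820 = 9836;  18513 + 9836 = 28349

28349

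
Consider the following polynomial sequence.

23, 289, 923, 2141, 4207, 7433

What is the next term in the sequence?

12179

D1: 266, 634, 1218, 2066, 3226
D2: 368, 584, 848, 1160
D3: 216, 264, 312
D4: 48, 48
Fourth differences constant at 48.
312 + 48 = 360;  1160 + 360 = 1520;  3226 + 1520 = 4746;  7433 + 4746 = 12179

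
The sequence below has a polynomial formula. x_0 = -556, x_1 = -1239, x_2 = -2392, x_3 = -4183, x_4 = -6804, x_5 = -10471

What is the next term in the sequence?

-15424

D1: -683 , -1153 , -1791 , -2621 , -3667
D2: -470 , -638 , -830 , -1046
D3: -168 , -192 , -216
D4: -24 , -24
The fourth differences are constant (-24).
-216 − 24 = -240;  -1046 − 240 = -1286;  -3667 − 1286 = -4953;  -10471 − 4953 = -15424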